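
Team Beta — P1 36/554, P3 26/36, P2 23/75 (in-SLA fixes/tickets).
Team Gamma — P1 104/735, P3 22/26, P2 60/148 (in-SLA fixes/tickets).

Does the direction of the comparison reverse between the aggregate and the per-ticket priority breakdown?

P1: Team Beta 36/554 = 6.5%, Team Gamma 104/735 = 14.1% → Team Gamma
P3: Team Beta 26/36 = 72.2%, Team Gamma 22/26 = 84.6% → Team Gamma
P2: Team Beta 23/75 = 30.7%, Team Gamma 60/148 = 40.5% → Team Gamma
Overall: Team Beta 85/665 = 12.8%, Team Gamma 186/909 = 20.5% → Team Gamma
Team Gamma wins overall and in every ticket group — no reversal.

No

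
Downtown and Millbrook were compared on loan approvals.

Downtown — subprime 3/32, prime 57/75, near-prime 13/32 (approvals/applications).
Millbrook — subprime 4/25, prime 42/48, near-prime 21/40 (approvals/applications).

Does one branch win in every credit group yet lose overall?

No

Subprime: Downtown 3/32 = 9.4%, Millbrook 4/25 = 16.0% → Millbrook
Prime: Downtown 57/75 = 76.0%, Millbrook 42/48 = 87.5% → Millbrook
Near-prime: Downtown 13/32 = 40.6%, Millbrook 21/40 = 52.5% → Millbrook
Overall: Downtown 73/139 = 52.5%, Millbrook 67/113 = 59.3% → Millbrook
Millbrook wins overall and in every credit group — no reversal.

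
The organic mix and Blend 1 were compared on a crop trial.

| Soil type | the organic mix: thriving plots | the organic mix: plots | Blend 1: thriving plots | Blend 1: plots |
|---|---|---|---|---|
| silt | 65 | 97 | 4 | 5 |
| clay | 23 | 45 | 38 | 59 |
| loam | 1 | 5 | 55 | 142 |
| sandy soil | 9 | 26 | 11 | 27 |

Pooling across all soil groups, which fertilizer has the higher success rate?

the organic mix

Silt: the organic mix 65/97 = 67.0%, Blend 1 4/5 = 80.0% → Blend 1
Clay: the organic mix 23/45 = 51.1%, Blend 1 38/59 = 64.4% → Blend 1
Loam: the organic mix 1/5 = 20.0%, Blend 1 55/142 = 38.7% → Blend 1
Sandy soil: the organic mix 9/26 = 34.6%, Blend 1 11/27 = 40.7% → Blend 1
Overall: the organic mix 98/173 = 56.6%, Blend 1 108/233 = 46.4% → the organic mix
(Blend 1 wins every soil group but the organic mix wins overall — Blend 1's plots skew toward the low-rate loam group.)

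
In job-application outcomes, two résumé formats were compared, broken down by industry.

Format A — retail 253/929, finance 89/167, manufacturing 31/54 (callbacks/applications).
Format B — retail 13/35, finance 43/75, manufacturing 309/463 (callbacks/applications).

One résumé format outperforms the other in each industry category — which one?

Format B

Retail: Format A 253/929 = 27.2%, Format B 13/35 = 37.1% → Format B
Finance: Format A 89/167 = 53.3%, Format B 43/75 = 57.3% → Format B
Manufacturing: Format A 31/54 = 57.4%, Format B 309/463 = 66.7% → Format B
Format B has the higher rate in all 3 groups.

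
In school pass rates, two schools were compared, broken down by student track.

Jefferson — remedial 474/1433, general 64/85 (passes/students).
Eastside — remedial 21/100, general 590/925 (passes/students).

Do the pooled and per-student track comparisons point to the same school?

Remedial: Jefferson 474/1433 = 33.1%, Eastside 21/100 = 21.0% → Jefferson
General: Jefferson 64/85 = 75.3%, Eastside 590/925 = 63.8% → Jefferson
Overall: Jefferson 538/1518 = 35.4%, Eastside 611/1025 = 59.6% → Eastside
Jefferson wins each student group but Eastside wins overall — the comparison reverses. Jefferson's students skew toward remedial, which has a lower base rate.

No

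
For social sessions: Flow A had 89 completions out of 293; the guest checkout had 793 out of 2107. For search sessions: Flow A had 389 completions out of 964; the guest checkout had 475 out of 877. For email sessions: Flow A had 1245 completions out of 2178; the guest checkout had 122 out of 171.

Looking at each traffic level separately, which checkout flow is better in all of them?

Social: Flow A 89/293 = 30.4%, the guest checkout 793/2107 = 37.6% → the guest checkout
Search: Flow A 389/964 = 40.4%, the guest checkout 475/877 = 54.2% → the guest checkout
Email: Flow A 1245/2178 = 57.2%, the guest checkout 122/171 = 71.3% → the guest checkout
The guest checkout has the higher rate in all 3 groups.

the guest checkout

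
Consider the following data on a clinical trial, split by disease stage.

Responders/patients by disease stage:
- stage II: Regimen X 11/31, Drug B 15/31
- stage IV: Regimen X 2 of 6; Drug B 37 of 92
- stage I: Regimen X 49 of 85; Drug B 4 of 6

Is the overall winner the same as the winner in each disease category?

No

Stage II: Regimen X 11/31 = 35.5%, Drug B 15/31 = 48.4% → Drug B
Stage IV: Regimen X 2/6 = 33.3%, Drug B 37/92 = 40.2% → Drug B
Stage I: Regimen X 49/85 = 57.6%, Drug B 4/6 = 66.7% → Drug B
Overall: Regimen X 62/122 = 50.8%, Drug B 56/129 = 43.4% → Regimen X
Drug B wins each disease group but Regimen X wins overall — the comparison reverses. Drug B's patients skew toward stage IV, which has a lower base rate.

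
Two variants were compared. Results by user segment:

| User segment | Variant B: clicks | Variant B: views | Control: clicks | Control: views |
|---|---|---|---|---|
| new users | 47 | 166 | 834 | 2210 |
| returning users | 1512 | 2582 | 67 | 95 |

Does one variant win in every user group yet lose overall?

Yes

New users: Variant B 47/166 = 28.3%, Control 834/2210 = 37.7% → Control
Returning users: Variant B 1512/2582 = 58.6%, Control 67/95 = 70.5% → Control
Overall: Variant B 1559/2748 = 56.7%, Control 901/2305 = 39.1% → Variant B
Control wins each user group but Variant B wins overall — the comparison reverses. Control's views skew toward new users, which has a lower base rate.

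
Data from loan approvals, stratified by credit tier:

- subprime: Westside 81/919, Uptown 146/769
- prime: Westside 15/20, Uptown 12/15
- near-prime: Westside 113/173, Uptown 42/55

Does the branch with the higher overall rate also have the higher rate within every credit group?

Subprime: Westside 81/919 = 8.8%, Uptown 146/769 = 19.0% → Uptown
Prime: Westside 15/20 = 75.0%, Uptown 12/15 = 80.0% → Uptown
Near-prime: Westside 113/173 = 65.3%, Uptown 42/55 = 76.4% → Uptown
Overall: Westside 209/1112 = 18.8%, Uptown 200/839 = 23.8% → Uptown
Uptown wins overall and in every credit group — no reversal.

Yes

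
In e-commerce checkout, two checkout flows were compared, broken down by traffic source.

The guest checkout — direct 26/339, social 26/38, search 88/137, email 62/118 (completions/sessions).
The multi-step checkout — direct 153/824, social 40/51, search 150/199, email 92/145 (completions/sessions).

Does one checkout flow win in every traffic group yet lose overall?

No

Direct: the guest checkout 26/339 = 7.7%, the multi-step checkout 153/824 = 18.6% → the multi-step checkout
Social: the guest checkout 26/38 = 68.4%, the multi-step checkout 40/51 = 78.4% → the multi-step checkout
Search: the guest checkout 88/137 = 64.2%, the multi-step checkout 150/199 = 75.4% → the multi-step checkout
Email: the guest checkout 62/118 = 52.5%, the multi-step checkout 92/145 = 63.4% → the multi-step checkout
Overall: the guest checkout 202/632 = 32.0%, the multi-step checkout 435/1219 = 35.7% → the multi-step checkout
The multi-step checkout wins overall and in every traffic group — no reversal.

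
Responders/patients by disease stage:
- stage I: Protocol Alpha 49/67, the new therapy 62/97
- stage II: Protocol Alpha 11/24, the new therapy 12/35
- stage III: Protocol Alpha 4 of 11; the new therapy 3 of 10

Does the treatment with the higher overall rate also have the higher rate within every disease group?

Yes

Stage I: Protocol Alpha 49/67 = 73.1%, the new therapy 62/97 = 63.9% → Protocol Alpha
Stage II: Protocol Alpha 11/24 = 45.8%, the new therapy 12/35 = 34.3% → Protocol Alpha
Stage III: Protocol Alpha 4/11 = 36.4%, the new therapy 3/10 = 30.0% → Protocol Alpha
Overall: Protocol Alpha 64/102 = 62.7%, the new therapy 77/142 = 54.2% → Protocol Alpha
Protocol Alpha wins overall and in every disease group — no reversal.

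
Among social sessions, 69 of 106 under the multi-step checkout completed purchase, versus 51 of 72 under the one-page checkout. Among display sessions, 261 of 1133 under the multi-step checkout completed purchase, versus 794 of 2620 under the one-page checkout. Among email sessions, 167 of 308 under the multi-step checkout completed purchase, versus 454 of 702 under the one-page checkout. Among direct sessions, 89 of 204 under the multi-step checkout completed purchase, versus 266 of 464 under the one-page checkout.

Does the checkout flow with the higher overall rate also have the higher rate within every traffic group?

Social: the multi-step checkout 69/106 = 65.1%, the one-page checkout 51/72 = 70.8% → the one-page checkout
Display: the multi-step checkout 261/1133 = 23.0%, the one-page checkout 794/2620 = 30.3% → the one-page checkout
Email: the multi-step checkout 167/308 = 54.2%, the one-page checkout 454/702 = 64.7% → the one-page checkout
Direct: the multi-step checkout 89/204 = 43.6%, the one-page checkout 266/464 = 57.3% → the one-page checkout
Overall: the multi-step checkout 586/1751 = 33.5%, the one-page checkout 1565/3858 = 40.6% → the one-page checkout
The one-page checkout wins overall and in every traffic group — no reversal.

Yes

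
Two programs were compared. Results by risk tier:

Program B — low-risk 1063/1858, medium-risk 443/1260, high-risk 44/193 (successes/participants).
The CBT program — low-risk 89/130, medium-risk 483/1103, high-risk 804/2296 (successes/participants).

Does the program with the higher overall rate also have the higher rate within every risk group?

Low-risk: Program B 1063/1858 = 57.2%, the CBT program 89/130 = 68.5% → the CBT program
Medium-risk: Program B 443/1260 = 35.2%, the CBT program 483/1103 = 43.8% → the CBT program
High-risk: Program B 44/193 = 22.8%, the CBT program 804/2296 = 35.0% → the CBT program
Overall: Program B 1550/3311 = 46.8%, the CBT program 1376/3529 = 39.0% → Program B
The CBT program wins each risk group but Program B wins overall — the comparison reverses. The CBT program's participants skew toward high-risk, which has a lower base rate.

No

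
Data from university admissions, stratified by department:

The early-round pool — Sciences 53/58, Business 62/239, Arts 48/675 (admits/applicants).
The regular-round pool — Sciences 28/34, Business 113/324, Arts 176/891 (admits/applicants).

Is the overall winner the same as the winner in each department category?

No

Sciences: the early-round pool 53/58 = 91.4%, the regular-round pool 28/34 = 82.4% → the early-round pool
Business: the early-round pool 62/239 = 25.9%, the regular-round pool 113/324 = 34.9% → the regular-round pool
Arts: the early-round pool 48/675 = 7.1%, the regular-round pool 176/891 = 19.8% → the regular-round pool
Overall: the early-round pool 163/972 = 16.8%, the regular-round pool 317/1249 = 25.4% → the regular-round pool
Neither sweeps: the early-round pool wins 1 of 3 groups, the regular-round pool wins 2. The regular-round pool wins overall but not every group — no Simpson reversal.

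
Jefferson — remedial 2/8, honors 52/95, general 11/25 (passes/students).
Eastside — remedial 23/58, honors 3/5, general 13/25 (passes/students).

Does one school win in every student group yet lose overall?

Remedial: Jefferson 2/8 = 25.0%, Eastside 23/58 = 39.7% → Eastside
Honors: Jefferson 52/95 = 54.7%, Eastside 3/5 = 60.0% → Eastside
General: Jefferson 11/25 = 44.0%, Eastside 13/25 = 52.0% → Eastside
Overall: Jefferson 65/128 = 50.8%, Eastside 39/88 = 44.3% → Jefferson
Eastside wins each student group but Jefferson wins overall — the comparison reverses. Eastside's students skew toward remedial, which has a lower base rate.

Yes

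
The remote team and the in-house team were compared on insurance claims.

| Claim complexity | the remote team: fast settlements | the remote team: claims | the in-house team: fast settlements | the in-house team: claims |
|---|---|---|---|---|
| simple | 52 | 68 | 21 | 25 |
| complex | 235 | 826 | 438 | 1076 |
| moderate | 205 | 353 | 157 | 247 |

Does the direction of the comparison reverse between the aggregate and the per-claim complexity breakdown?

Simple: the remote team 52/68 = 76.5%, the in-house team 21/25 = 84.0% → the in-house team
Complex: the remote team 235/826 = 28.5%, the in-house team 438/1076 = 40.7% → the in-house team
Moderate: the remote team 205/353 = 58.1%, the in-house team 157/247 = 63.6% → the in-house team
Overall: the remote team 492/1247 = 39.5%, the in-house team 616/1348 = 45.7% → the in-house team
The in-house team wins overall and in every claim group — no reversal.

No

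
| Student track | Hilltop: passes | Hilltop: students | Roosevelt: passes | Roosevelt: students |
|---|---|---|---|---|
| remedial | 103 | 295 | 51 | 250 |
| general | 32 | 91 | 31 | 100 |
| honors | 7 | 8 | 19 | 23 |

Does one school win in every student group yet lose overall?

No

Remedial: Hilltop 103/295 = 34.9%, Roosevelt 51/250 = 20.4% → Hilltop
General: Hilltop 32/91 = 35.2%, Roosevelt 31/100 = 31.0% → Hilltop
Honors: Hilltop 7/8 = 87.5%, Roosevelt 19/23 = 82.6% → Hilltop
Overall: Hilltop 142/394 = 36.0%, Roosevelt 101/373 = 27.1% → Hilltop
Hilltop wins overall and in every student group — no reversal.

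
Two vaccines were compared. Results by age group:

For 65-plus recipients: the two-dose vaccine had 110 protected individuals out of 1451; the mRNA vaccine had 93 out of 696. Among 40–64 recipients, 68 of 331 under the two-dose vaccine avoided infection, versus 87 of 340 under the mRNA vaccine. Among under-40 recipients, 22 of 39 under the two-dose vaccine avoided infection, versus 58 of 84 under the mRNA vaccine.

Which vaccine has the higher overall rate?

the mRNA vaccine

65-plus: the two-dose vaccine 110/1451 = 7.6%, the mRNA vaccine 93/696 = 13.4% → the mRNA vaccine
40–64: the two-dose vaccine 68/331 = 20.5%, the mRNA vaccine 87/340 = 25.6% → the mRNA vaccine
Under-40: the two-dose vaccine 22/39 = 56.4%, the mRNA vaccine 58/84 = 69.0% → the mRNA vaccine
Overall: the two-dose vaccine 200/1821 = 11.0%, the mRNA vaccine 238/1120 = 21.2% → the mRNA vaccine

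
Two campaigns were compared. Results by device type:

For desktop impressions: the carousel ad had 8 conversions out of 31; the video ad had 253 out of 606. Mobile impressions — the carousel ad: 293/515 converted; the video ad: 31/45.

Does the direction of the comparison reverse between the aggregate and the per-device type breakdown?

Desktop: the carousel ad 8/31 = 25.8%, the video ad 253/606 = 41.7% → the video ad
Mobile: the carousel ad 293/515 = 56.9%, the video ad 31/45 = 68.9% → the video ad
Overall: the carousel ad 301/546 = 55.1%, the video ad 284/651 = 43.6% → the carousel ad
The video ad wins each device group but the carousel ad wins overall — the comparison reverses. The video ad's impressions skew toward desktop, which has a lower base rate.

Yes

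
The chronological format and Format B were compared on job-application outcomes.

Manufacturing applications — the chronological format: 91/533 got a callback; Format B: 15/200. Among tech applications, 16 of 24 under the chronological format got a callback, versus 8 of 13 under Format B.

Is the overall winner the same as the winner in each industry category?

Manufacturing: the chronological format 91/533 = 17.1%, Format B 15/200 = 7.5% → the chronological format
Tech: the chronological format 16/24 = 66.7%, Format B 8/13 = 61.5% → the chronological format
Overall: the chronological format 107/557 = 19.2%, Format B 23/213 = 10.8% → the chronological format
The chronological format wins overall and in every industry group — no reversal.

Yes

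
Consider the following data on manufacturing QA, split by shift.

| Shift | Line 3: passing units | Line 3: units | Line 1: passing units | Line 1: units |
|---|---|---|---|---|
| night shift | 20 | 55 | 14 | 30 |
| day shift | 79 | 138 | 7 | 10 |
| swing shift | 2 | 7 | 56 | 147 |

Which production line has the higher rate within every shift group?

Night shift: Line 3 20/55 = 36.4%, Line 1 14/30 = 46.7% → Line 1
Day shift: Line 3 79/138 = 57.2%, Line 1 7/10 = 70.0% → Line 1
Swing shift: Line 3 2/7 = 28.6%, Line 1 56/147 = 38.1% → Line 1
Line 1 has the higher rate in all 3 groups.

Line 1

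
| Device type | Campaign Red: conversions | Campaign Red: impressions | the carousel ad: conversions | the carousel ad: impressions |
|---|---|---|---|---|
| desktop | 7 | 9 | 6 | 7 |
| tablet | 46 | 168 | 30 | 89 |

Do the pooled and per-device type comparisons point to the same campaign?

Desktop: Campaign Red 7/9 = 77.8%, the carousel ad 6/7 = 85.7% → the carousel ad
Tablet: Campaign Red 46/168 = 27.4%, the carousel ad 30/89 = 33.7% → the carousel ad
Overall: Campaign Red 53/177 = 29.9%, the carousel ad 36/96 = 37.5% → the carousel ad
The carousel ad wins overall and in every device group — no reversal.

Yes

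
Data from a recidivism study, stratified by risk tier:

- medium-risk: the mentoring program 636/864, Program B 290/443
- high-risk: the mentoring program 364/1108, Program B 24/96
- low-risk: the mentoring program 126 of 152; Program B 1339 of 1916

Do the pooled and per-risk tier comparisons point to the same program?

No

Medium-risk: the mentoring program 636/864 = 73.6%, Program B 290/443 = 65.5% → the mentoring program
High-risk: the mentoring program 364/1108 = 32.9%, Program B 24/96 = 25.0% → the mentoring program
Low-risk: the mentoring program 126/152 = 82.9%, Program B 1339/1916 = 69.9% → the mentoring program
Overall: the mentoring program 1126/2124 = 53.0%, Program B 1653/2455 = 67.3% → Program B
The mentoring program wins each risk group but Program B wins overall — the comparison reverses. The mentoring program's participants skew toward high-risk, which has a lower base rate.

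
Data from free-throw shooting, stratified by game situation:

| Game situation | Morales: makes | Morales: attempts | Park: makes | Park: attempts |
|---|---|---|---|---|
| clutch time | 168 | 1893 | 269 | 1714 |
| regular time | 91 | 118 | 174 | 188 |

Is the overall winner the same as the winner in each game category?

Yes

Clutch time: Morales 168/1893 = 8.9%, Park 269/1714 = 15.7% → Park
Regular time: Morales 91/118 = 77.1%, Park 174/188 = 92.6% → Park
Overall: Morales 259/2011 = 12.9%, Park 443/1902 = 23.3% → Park
Park wins overall and in every game group — no reversal.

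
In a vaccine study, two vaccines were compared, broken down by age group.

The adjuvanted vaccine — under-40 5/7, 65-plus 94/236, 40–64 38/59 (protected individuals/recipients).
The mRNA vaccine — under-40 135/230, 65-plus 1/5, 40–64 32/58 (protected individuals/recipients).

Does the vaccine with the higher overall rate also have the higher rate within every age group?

Under-40: the adjuvanted vaccine 5/7 = 71.4%, the mRNA vaccine 135/230 = 58.7% → the adjuvanted vaccine
65-plus: the adjuvanted vaccine 94/236 = 39.8%, the mRNA vaccine 1/5 = 20.0% → the adjuvanted vaccine
40–64: the adjuvanted vaccine 38/59 = 64.4%, the mRNA vaccine 32/58 = 55.2% → the adjuvanted vaccine
Overall: the adjuvanted vaccine 137/302 = 45.4%, the mRNA vaccine 168/293 = 57.3% → the mRNA vaccine
The adjuvanted vaccine wins each age group but the mRNA vaccine wins overall — the comparison reverses. The adjuvanted vaccine's recipients skew toward 65-plus, which has a lower base rate.

No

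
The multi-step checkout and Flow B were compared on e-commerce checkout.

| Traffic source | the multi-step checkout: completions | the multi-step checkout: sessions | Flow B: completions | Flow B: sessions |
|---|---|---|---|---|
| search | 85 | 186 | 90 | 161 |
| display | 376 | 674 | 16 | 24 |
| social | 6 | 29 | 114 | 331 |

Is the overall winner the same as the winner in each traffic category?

No

Search: the multi-step checkout 85/186 = 45.7%, Flow B 90/161 = 55.9% → Flow B
Display: the multi-step checkout 376/674 = 55.8%, Flow B 16/24 = 66.7% → Flow B
Social: the multi-step checkout 6/29 = 20.7%, Flow B 114/331 = 34.4% → Flow B
Overall: the multi-step checkout 467/889 = 52.5%, Flow B 220/516 = 42.6% → the multi-step checkout
Flow B wins each traffic group but the multi-step checkout wins overall — the comparison reverses. Flow B's sessions skew toward social, which has a lower base rate.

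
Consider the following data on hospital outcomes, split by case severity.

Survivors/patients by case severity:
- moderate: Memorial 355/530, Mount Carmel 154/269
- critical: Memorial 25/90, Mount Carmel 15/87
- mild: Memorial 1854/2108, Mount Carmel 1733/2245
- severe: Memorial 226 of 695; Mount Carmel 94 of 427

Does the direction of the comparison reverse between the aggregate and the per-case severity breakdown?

Moderate: Memorial 355/530 = 67.0%, Mount Carmel 154/269 = 57.2% → Memorial
Critical: Memorial 25/90 = 27.8%, Mount Carmel 15/87 = 17.2% → Memorial
Mild: Memorial 1854/2108 = 88.0%, Mount Carmel 1733/2245 = 77.2% → Memorial
Severe: Memorial 226/695 = 32.5%, Mount Carmel 94/427 = 22.0% → Memorial
Overall: Memorial 2460/3423 = 71.9%, Mount Carmel 1996/3028 = 65.9% → Memorial
Memorial wins overall and in every case group — no reversal.

No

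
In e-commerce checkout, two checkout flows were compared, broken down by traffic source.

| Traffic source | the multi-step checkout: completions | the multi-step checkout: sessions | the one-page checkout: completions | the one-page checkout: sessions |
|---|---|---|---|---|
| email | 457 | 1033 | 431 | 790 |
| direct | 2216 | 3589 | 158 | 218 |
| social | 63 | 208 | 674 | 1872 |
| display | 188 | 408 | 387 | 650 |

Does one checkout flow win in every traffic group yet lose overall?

Yes

Email: the multi-step checkout 457/1033 = 44.2%, the one-page checkout 431/790 = 54.6% → the one-page checkout
Direct: the multi-step checkout 2216/3589 = 61.7%, the one-page checkout 158/218 = 72.5% → the one-page checkout
Social: the multi-step checkout 63/208 = 30.3%, the one-page checkout 674/1872 = 36.0% → the one-page checkout
Display: the multi-step checkout 188/408 = 46.1%, the one-page checkout 387/650 = 59.5% → the one-page checkout
Overall: the multi-step checkout 2924/5238 = 55.8%, the one-page checkout 1650/3530 = 46.7% → the multi-step checkout
The one-page checkout wins each traffic group but the multi-step checkout wins overall — the comparison reverses. The one-page checkout's sessions skew toward social, which has a lower base rate.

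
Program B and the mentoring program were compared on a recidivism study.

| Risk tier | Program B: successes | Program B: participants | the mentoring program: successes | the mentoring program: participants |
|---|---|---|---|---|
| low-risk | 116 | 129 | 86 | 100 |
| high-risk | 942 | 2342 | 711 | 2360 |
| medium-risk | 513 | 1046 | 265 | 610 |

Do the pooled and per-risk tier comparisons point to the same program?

Low-risk: Program B 116/129 = 89.9%, the mentoring program 86/100 = 86.0% → Program B
High-risk: Program B 942/2342 = 40.2%, the mentoring program 711/2360 = 30.1% → Program B
Medium-risk: Program B 513/1046 = 49.0%, the mentoring program 265/610 = 43.4% → Program B
Overall: Program B 1571/3517 = 44.7%, the mentoring program 1062/3070 = 34.6% → Program B
Program B wins overall and in every risk group — no reversal.

Yes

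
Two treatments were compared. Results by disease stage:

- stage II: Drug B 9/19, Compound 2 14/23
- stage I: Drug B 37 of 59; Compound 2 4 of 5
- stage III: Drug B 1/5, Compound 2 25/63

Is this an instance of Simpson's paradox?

Stage II: Drug B 9/19 = 47.4%, Compound 2 14/23 = 60.9% → Compound 2
Stage I: Drug B 37/59 = 62.7%, Compound 2 4/5 = 80.0% → Compound 2
Stage III: Drug B 1/5 = 20.0%, Compound 2 25/63 = 39.7% → Compound 2
Overall: Drug B 47/83 = 56.6%, Compound 2 43/91 = 47.3% → Drug B
Compound 2 wins each disease group but Drug B wins overall — the comparison reverses. Compound 2's patients skew toward stage III, which has a lower base rate.

Yes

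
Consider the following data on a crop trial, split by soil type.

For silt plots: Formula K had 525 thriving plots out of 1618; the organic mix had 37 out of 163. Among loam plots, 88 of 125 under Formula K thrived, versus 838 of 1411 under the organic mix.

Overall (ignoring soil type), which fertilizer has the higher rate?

Silt: Formula K 525/1618 = 32.4%, the organic mix 37/163 = 22.7% → Formula K
Loam: Formula K 88/125 = 70.4%, the organic mix 838/1411 = 59.4% → Formula K
Overall: Formula K 613/1743 = 35.2%, the organic mix 875/1574 = 55.6% → the organic mix
(Formula K wins every soil group but the organic mix wins overall — Formula K's plots skew toward the low-rate silt group.)

the organic mix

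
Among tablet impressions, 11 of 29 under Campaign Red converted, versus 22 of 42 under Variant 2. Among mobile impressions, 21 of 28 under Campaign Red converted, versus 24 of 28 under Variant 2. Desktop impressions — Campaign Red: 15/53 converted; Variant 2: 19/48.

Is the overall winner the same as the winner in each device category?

Tablet: Campaign Red 11/29 = 37.9%, Variant 2 22/42 = 52.4% → Variant 2
Mobile: Campaign Red 21/28 = 75.0%, Variant 2 24/28 = 85.7% → Variant 2
Desktop: Campaign Red 15/53 = 28.3%, Variant 2 19/48 = 39.6% → Variant 2
Overall: Campaign Red 47/110 = 42.7%, Variant 2 65/118 = 55.1% → Variant 2
Variant 2 wins overall and in every device group — no reversal.

Yes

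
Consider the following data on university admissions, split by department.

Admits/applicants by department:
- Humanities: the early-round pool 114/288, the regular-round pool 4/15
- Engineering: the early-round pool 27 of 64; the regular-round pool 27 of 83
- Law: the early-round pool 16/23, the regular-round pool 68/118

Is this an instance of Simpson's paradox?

Humanities: the early-round pool 114/288 = 39.6%, the regular-round pool 4/15 = 26.7% → the early-round pool
Engineering: the early-round pool 27/64 = 42.2%, the regular-round pool 27/83 = 32.5% → the early-round pool
Law: the early-round pool 16/23 = 69.6%, the regular-round pool 68/118 = 57.6% → the early-round pool
Overall: the early-round pool 157/375 = 41.9%, the regular-round pool 99/216 = 45.8% → the regular-round pool
The early-round pool wins each department group but the regular-round pool wins overall — the comparison reverses. The early-round pool's applicants skew toward Humanities, which has a lower base rate.

Yes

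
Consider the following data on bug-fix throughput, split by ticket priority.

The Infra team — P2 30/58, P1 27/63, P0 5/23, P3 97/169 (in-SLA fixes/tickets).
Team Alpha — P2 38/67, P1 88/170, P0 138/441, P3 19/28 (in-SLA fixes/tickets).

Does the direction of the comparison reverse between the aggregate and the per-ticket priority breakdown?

Yes

P2: the Infra team 30/58 = 51.7%, Team Alpha 38/67 = 56.7% → Team Alpha
P1: the Infra team 27/63 = 42.9%, Team Alpha 88/170 = 51.8% → Team Alpha
P0: the Infra team 5/23 = 21.7%, Team Alpha 138/441 = 31.3% → Team Alpha
P3: the Infra team 97/169 = 57.4%, Team Alpha 19/28 = 67.9% → Team Alpha
Overall: the Infra team 159/313 = 50.8%, Team Alpha 283/706 = 40.1% → the Infra team
Team Alpha wins each ticket group but the Infra team wins overall — the comparison reverses. Team Alpha's tickets skew toward P0, which has a lower base rate.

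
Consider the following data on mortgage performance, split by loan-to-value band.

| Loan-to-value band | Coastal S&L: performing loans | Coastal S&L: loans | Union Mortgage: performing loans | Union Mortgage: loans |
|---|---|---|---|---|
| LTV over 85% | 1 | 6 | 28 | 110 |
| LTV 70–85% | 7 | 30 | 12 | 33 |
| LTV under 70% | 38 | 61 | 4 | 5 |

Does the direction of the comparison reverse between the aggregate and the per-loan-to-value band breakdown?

Yes

LTV over 85%: Coastal S&L 1/6 = 16.7%, Union Mortgage 28/110 = 25.5% → Union Mortgage
LTV 70–85%: Coastal S&L 7/30 = 23.3%, Union Mortgage 12/33 = 36.4% → Union Mortgage
LTV under 70%: Coastal S&L 38/61 = 62.3%, Union Mortgage 4/5 = 80.0% → Union Mortgage
Overall: Coastal S&L 46/97 = 47.4%, Union Mortgage 44/148 = 29.7% → Coastal S&L
Union Mortgage wins each loan-to-value group but Coastal S&L wins overall — the comparison reverses. Union Mortgage's loans skew toward LTV over 85%, which has a lower base rate.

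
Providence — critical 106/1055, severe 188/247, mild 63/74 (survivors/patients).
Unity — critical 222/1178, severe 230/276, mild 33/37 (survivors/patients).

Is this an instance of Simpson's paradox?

Critical: Providence 106/1055 = 10.0%, Unity 222/1178 = 18.8% → Unity
Severe: Providence 188/247 = 76.1%, Unity 230/276 = 83.3% → Unity
Mild: Providence 63/74 = 85.1%, Unity 33/37 = 89.2% → Unity
Overall: Providence 357/1376 = 25.9%, Unity 485/1491 = 32.5% → Unity
Unity wins overall and in every case group — no reversal.

No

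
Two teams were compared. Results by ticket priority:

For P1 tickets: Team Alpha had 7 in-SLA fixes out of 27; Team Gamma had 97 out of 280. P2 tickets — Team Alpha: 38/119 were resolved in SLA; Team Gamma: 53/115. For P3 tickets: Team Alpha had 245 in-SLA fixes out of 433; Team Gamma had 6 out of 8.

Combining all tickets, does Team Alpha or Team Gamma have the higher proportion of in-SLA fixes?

Team Alpha

P1: Team Alpha 7/27 = 25.9%, Team Gamma 97/280 = 34.6% → Team Gamma
P2: Team Alpha 38/119 = 31.9%, Team Gamma 53/115 = 46.1% → Team Gamma
P3: Team Alpha 245/433 = 56.6%, Team Gamma 6/8 = 75.0% → Team Gamma
Overall: Team Alpha 290/579 = 50.1%, Team Gamma 156/403 = 38.7% → Team Alpha
(Team Gamma wins every ticket group but Team Alpha wins overall — Team Gamma's tickets skew toward the low-rate P1 group.)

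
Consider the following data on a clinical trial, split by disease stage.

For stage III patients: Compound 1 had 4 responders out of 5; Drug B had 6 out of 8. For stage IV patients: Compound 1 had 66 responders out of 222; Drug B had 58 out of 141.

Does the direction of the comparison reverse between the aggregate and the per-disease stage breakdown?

Stage III: Compound 1 4/5 = 80.0%, Drug B 6/8 = 75.0% → Compound 1
Stage IV: Compound 1 66/222 = 29.7%, Drug B 58/141 = 41.1% → Drug B
Overall: Compound 1 70/227 = 30.8%, Drug B 64/149 = 43.0% → Drug B
Neither sweeps: Compound 1 wins 1 of 2 groups, Drug B wins 1. Drug B wins overall but not every group — no Simpson reversal.

No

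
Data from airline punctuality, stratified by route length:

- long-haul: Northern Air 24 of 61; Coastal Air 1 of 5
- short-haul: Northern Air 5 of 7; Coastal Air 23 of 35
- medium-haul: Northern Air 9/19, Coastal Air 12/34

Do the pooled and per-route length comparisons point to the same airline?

No

Long-haul: Northern Air 24/61 = 39.3%, Coastal Air 1/5 = 20.0% → Northern Air
Short-haul: Northern Air 5/7 = 71.4%, Coastal Air 23/35 = 65.7% → Northern Air
Medium-haul: Northern Air 9/19 = 47.4%, Coastal Air 12/34 = 35.3% → Northern Air
Overall: Northern Air 38/87 = 43.7%, Coastal Air 36/74 = 48.6% → Coastal Air
Northern Air wins each route group but Coastal Air wins overall — the comparison reverses. Northern Air's flights skew toward long-haul, which has a lower base rate.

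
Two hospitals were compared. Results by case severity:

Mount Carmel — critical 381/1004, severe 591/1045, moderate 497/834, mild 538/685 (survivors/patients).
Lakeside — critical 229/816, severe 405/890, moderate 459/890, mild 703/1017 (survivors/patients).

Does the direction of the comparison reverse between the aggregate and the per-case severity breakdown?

Critical: Mount Carmel 381/1004 = 37.9%, Lakeside 229/816 = 28.1% → Mount Carmel
Severe: Mount Carmel 591/1045 = 56.6%, Lakeside 405/890 = 45.5% → Mount Carmel
Moderate: Mount Carmel 497/834 = 59.6%, Lakeside 459/890 = 51.6% → Mount Carmel
Mild: Mount Carmel 538/685 = 78.5%, Lakeside 703/1017 = 69.1% → Mount Carmel
Overall: Mount Carmel 2007/3568 = 56.2%, Lakeside 1796/3613 = 49.7% → Mount Carmel
Mount Carmel wins overall and in every case group — no reversal.

No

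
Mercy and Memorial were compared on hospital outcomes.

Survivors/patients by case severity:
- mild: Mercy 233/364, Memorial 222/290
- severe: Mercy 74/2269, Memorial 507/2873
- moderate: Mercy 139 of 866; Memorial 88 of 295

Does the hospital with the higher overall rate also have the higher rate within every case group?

Mild: Mercy 233/364 = 64.0%, Memorial 222/290 = 76.6% → Memorial
Severe: Mercy 74/2269 = 3.3%, Memorial 507/2873 = 17.6% → Memorial
Moderate: Mercy 139/866 = 16.1%, Memorial 88/295 = 29.8% → Memorial
Overall: Mercy 446/3499 = 12.7%, Memorial 817/3458 = 23.6% → Memorial
Memorial wins overall and in every case group — no reversal.

Yes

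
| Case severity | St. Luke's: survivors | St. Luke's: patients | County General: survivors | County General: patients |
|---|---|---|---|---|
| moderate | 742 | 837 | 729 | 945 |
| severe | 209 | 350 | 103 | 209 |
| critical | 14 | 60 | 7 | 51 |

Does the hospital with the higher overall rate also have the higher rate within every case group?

Moderate: St. Luke's 742/837 = 88.6%, County General 729/945 = 77.1% → St. Luke's
Severe: St. Luke's 209/350 = 59.7%, County General 103/209 = 49.3% → St. Luke's
Critical: St. Luke's 14/60 = 23.3%, County General 7/51 = 13.7% → St. Luke's
Overall: St. Luke's 965/1247 = 77.4%, County General 839/1205 = 69.6% → St. Luke's
St. Luke's wins overall and in every case group — no reversal.

Yes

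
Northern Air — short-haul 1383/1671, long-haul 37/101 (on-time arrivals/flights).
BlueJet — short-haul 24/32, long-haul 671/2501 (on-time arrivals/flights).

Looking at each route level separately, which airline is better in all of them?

Short-haul: Northern Air 1383/1671 = 82.8%, BlueJet 24/32 = 75.0% → Northern Air
Long-haul: Northern Air 37/101 = 36.6%, BlueJet 671/2501 = 26.8% → Northern Air
Northern Air has the higher rate in both groups.

Northern Air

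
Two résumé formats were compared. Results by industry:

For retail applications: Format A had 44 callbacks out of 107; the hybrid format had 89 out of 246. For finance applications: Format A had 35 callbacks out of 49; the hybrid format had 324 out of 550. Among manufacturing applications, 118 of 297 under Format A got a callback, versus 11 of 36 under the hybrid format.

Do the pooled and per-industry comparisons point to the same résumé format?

Retail: Format A 44/107 = 41.1%, the hybrid format 89/246 = 36.2% → Format A
Finance: Format A 35/49 = 71.4%, the hybrid format 324/550 = 58.9% → Format A
Manufacturing: Format A 118/297 = 39.7%, the hybrid format 11/36 = 30.6% → Format A
Overall: Format A 197/453 = 43.5%, the hybrid format 424/832 = 51.0% → the hybrid format
Format A wins each industry group but the hybrid format wins overall — the comparison reverses. Format A's applications skew toward manufacturing, which has a lower base rate.

No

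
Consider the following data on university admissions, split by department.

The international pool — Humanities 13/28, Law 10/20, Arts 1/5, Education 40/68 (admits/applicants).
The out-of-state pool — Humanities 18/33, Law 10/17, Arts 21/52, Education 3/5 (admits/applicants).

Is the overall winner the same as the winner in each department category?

No

Humanities: the international pool 13/28 = 46.4%, the out-of-state pool 18/33 = 54.5% → the out-of-state pool
Law: the international pool 10/20 = 50.0%, the out-of-state pool 10/17 = 58.8% → the out-of-state pool
Arts: the international pool 1/5 = 20.0%, the out-of-state pool 21/52 = 40.4% → the out-of-state pool
Education: the international pool 40/68 = 58.8%, the out-of-state pool 3/5 = 60.0% → the out-of-state pool
Overall: the international pool 64/121 = 52.9%, the out-of-state pool 52/107 = 48.6% → the international pool
The out-of-state pool wins each department group but the international pool wins overall — the comparison reverses. The out-of-state pool's applicants skew toward Arts, which has a lower base rate.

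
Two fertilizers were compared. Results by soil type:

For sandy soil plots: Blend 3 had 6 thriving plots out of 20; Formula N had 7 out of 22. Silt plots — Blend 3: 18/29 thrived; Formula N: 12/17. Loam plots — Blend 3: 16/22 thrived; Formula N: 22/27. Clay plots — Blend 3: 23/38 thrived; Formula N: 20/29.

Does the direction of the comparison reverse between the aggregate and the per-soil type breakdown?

Sandy soil: Blend 3 6/20 = 30.0%, Formula N 7/22 = 31.8% → Formula N
Silt: Blend 3 18/29 = 62.1%, Formula N 12/17 = 70.6% → Formula N
Loam: Blend 3 16/22 = 72.7%, Formula N 22/27 = 81.5% → Formula N
Clay: Blend 3 23/38 = 60.5%, Formula N 20/29 = 69.0% → Formula N
Overall: Blend 3 63/109 = 57.8%, Formula N 61/95 = 64.2% → Formula N
Formula N wins overall and in every soil group — no reversal.

No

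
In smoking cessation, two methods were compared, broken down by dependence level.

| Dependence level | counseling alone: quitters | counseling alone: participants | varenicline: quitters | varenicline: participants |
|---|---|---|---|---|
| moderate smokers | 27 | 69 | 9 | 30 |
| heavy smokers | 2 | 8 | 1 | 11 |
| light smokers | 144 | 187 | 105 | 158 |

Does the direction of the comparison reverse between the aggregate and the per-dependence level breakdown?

Moderate smokers: counseling alone 27/69 = 39.1%, varenicline 9/30 = 30.0% → counseling alone
Heavy smokers: counseling alone 2/8 = 25.0%, varenicline 1/11 = 9.1% → counseling alone
Light smokers: counseling alone 144/187 = 77.0%, varenicline 105/158 = 66.5% → counseling alone
Overall: counseling alone 173/264 = 65.5%, varenicline 115/199 = 57.8% → counseling alone
Counseling alone wins overall and in every dependence group — no reversal.

No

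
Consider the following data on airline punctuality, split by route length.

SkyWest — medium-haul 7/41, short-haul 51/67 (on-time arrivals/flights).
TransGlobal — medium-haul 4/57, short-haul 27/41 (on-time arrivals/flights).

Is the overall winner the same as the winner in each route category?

Yes

Medium-haul: SkyWest 7/41 = 17.1%, TransGlobal 4/57 = 7.0% → SkyWest
Short-haul: SkyWest 51/67 = 76.1%, TransGlobal 27/41 = 65.9% → SkyWest
Overall: SkyWest 58/108 = 53.7%, TransGlobal 31/98 = 31.6% → SkyWest
SkyWest wins overall and in every route group — no reversal.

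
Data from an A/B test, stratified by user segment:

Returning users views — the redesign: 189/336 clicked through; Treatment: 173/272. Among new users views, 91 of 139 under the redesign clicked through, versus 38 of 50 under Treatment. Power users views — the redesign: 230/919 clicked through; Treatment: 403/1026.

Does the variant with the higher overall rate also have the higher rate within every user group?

Returning users: the redesign 189/336 = 56.2%, Treatment 173/272 = 63.6% → Treatment
New users: the redesign 91/139 = 65.5%, Treatment 38/50 = 76.0% → Treatment
Power users: the redesign 230/919 = 25.0%, Treatment 403/1026 = 39.3% → Treatment
Overall: the redesign 510/1394 = 36.6%, Treatment 614/1348 = 45.5% → Treatment
Treatment wins overall and in every user group — no reversal.

Yes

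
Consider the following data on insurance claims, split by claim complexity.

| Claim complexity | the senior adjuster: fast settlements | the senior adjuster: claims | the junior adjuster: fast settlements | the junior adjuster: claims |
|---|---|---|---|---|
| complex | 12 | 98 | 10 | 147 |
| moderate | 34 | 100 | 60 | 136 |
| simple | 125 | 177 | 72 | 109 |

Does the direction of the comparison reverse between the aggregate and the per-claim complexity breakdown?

No

Complex: the senior adjuster 12/98 = 12.2%, the junior adjuster 10/147 = 6.8% → the senior adjuster
Moderate: the senior adjuster 34/100 = 34.0%, the junior adjuster 60/136 = 44.1% → the junior adjuster
Simple: the senior adjuster 125/177 = 70.6%, the junior adjuster 72/109 = 66.1% → the senior adjuster
Overall: the senior adjuster 171/375 = 45.6%, the junior adjuster 142/392 = 36.2% → the senior adjuster
Neither sweeps: the senior adjuster wins 2 of 3 groups, the junior adjuster wins 1. The senior adjuster wins overall but not every group — no Simpson reversal.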